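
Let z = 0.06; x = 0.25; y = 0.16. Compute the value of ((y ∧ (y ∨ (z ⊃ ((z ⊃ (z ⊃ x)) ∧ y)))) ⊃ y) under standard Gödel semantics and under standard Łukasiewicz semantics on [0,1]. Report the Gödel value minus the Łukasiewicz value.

Gödel evaluation:
  (z ⊃ x): 0.06 ≤ 0.25, so result = 1
  (z ⊃ (z ⊃ x)): 0.06 ≤ 1, so result = 1
  ((z ⊃ (z ⊃ x)) ∧ y) = min(1, 0.16) = 0.16
  (z ⊃ ((z ⊃ (z ⊃ x)) ∧ y)): 0.06 ≤ 0.16, so result = 1
  (y ∨ (z ⊃ ((z ⊃ (z ⊃ x)) ∧ y))) = max(0.16, 1) = 1
  (y ∧ (y ∨ (z ⊃ ((z ⊃ (z ⊃ x)) ∧ y)))) = min(0.16, 1) = 0.16
  ((y ∧ (y ∨ (z ⊃ ((z ⊃ (z ⊃ x)) ∧ y)))) ⊃ y): 0.16 ≤ 0.16, so result = 1
  Gödel value = 1
Łukasiewicz evaluation:
  (z ⊃ x): min(1, 1 − 0.06 + 0.25) = 1
  (z ⊃ (z ⊃ x)): min(1, 1 − 0.06 + 1) = 1
  ((z ⊃ (z ⊃ x)) ∧ y) = min(1, 0.16) = 0.16
  (z ⊃ ((z ⊃ (z ⊃ x)) ∧ y)): min(1, 1 − 0.06 + 0.16) = 1
  (y ∨ (z ⊃ ((z ⊃ (z ⊃ x)) ∧ y))) = max(0.16, 1) = 1
  (y ∧ (y ∨ (z ⊃ ((z ⊃ (z ⊃ x)) ∧ y)))) = min(0.16, 1) = 0.16
  ((y ∧ (y ∨ (z ⊃ ((z ⊃ (z ⊃ x)) ∧ y)))) ⊃ y): min(1, 1 − 0.16 + 0.16) = 1
  Łukasiewicz value = 1
Difference: 1 − 1 = 0.00

0.00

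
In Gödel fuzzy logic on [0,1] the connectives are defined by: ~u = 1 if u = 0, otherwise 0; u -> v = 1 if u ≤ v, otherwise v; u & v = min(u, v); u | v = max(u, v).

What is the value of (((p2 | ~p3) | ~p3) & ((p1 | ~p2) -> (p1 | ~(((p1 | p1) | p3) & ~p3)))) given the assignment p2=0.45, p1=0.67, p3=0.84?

0.45

~p3: Gödel ¬ of 0.84 = 0 (operand ≠ 0)
(p2 | ~p3) = max(0.45, 0) = 0.45
~p3: Gödel ¬ of 0.84 = 0 (operand ≠ 0)
((p2 | ~p3) | ~p3) = max(0.45, 0) = 0.45
~p2: Gödel ¬ of 0.45 = 0 (operand ≠ 0)
(p1 | ~p2) = max(0.67, 0) = 0.67
(p1 | p1) = max(0.67, 0.67) = 0.67
((p1 | p1) | p3) = max(0.67, 0.84) = 0.84
~p3: Gödel ¬ of 0.84 = 0 (operand ≠ 0)
(((p1 | p1) | p3) & ~p3) = min(0.84, 0) = 0
~(((p1 | p1) | p3) & ~p3): Gödel ¬ of 0 = 1 (operand is 0)
(p1 | ~(((p1 | p1) | p3) & ~p3)) = max(0.67, 1) = 1
((p1 | ~p2) -> (p1 | ~(((p1 | p1) | p3) & ~p3))): 0.67 ≤ 1, so result = 1
(((p2 | ~p3) | ~p3) & ((p1 | ~p2) -> (p1 | ~(((p1 | p1) | p3) & ~p3)))) = min(0.45, 1) = 0.45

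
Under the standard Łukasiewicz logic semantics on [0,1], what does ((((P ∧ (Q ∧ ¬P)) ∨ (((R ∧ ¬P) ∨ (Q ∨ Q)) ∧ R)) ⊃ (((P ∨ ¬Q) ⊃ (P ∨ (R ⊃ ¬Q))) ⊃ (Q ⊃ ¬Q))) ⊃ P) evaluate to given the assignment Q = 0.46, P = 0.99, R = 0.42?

0.99

¬P: Łukasiewicz ¬ gives 1 − 0.99 = 0.01
(Q ∧ ¬P) = min(0.46, 0.01) = 0.01
(P ∧ (Q ∧ ¬P)) = min(0.99, 0.01) = 0.01
¬P: Łukasiewicz ¬ gives 1 − 0.99 = 0.01
(R ∧ ¬P) = min(0.42, 0.01) = 0.01
(Q ∨ Q) = max(0.46, 0.46) = 0.46
((R ∧ ¬P) ∨ (Q ∨ Q)) = max(0.01, 0.46) = 0.46
(((R ∧ ¬P) ∨ (Q ∨ Q)) ∧ R) = min(0.46, 0.42) = 0.42
((P ∧ (Q ∧ ¬P)) ∨ (((R ∧ ¬P) ∨ (Q ∨ Q)) ∧ R)) = max(0.01, 0.42) = 0.42
¬Q: Łukasiewicz ¬ gives 1 − 0.46 = 0.54
(P ∨ ¬Q) = max(0.99, 0.54) = 0.99
¬Q: Łukasiewicz ¬ gives 1 − 0.46 = 0.54
(R ⊃ ¬Q): min(1, 1 − 0.42 + 0.54) = 1
(P ∨ (R ⊃ ¬Q)) = max(0.99, 1) = 1
((P ∨ ¬Q) ⊃ (P ∨ (R ⊃ ¬Q))): min(1, 1 − 0.99 + 1) = 1
¬Q: Łukasiewicz ¬ gives 1 − 0.46 = 0.54
(Q ⊃ ¬Q): min(1, 1 − 0.46 + 0.54) = 1
(((P ∨ ¬Q) ⊃ (P ∨ (R ⊃ ¬Q))) ⊃ (Q ⊃ ¬Q)): min(1, 1 − 1 + 1) = 1
(((P ∧ (Q ∧ ¬P)) ∨ (((R ∧ ¬P) ∨ (Q ∨ Q)) ∧ R)) ⊃ (((P ∨ ¬Q) ⊃ (P ∨ (R ⊃ ¬Q))) ⊃ (Q ⊃ ¬Q))): min(1, 1 − 0.42 + 1) = 1
((((P ∧ (Q ∧ ¬P)) ∨ (((R ∧ ¬P) ∨ (Q ∨ Q)) ∧ R)) ⊃ (((P ∨ ¬Q) ⊃ (P ∨ (R ⊃ ¬Q))) ⊃ (Q ⊃ ¬Q))) ⊃ P): min(1, 1 − 1 + 0.99) = 0.99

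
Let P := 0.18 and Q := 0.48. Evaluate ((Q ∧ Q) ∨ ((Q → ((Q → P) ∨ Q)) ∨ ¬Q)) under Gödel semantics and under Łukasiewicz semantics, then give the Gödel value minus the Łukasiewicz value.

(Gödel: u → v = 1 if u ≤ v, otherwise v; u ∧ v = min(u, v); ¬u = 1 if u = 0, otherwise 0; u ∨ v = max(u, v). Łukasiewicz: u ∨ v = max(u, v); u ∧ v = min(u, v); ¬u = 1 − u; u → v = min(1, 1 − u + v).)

0.00

Gödel evaluation:
  (Q ∧ Q) = min(0.48, 0.48) = 0.48
  (Q → P): 0.48 > 0.18, so result = 0.18
  ((Q → P) ∨ Q) = max(0.18, 0.48) = 0.48
  (Q → ((Q → P) ∨ Q)): 0.48 ≤ 0.48, so result = 1
  ¬Q: Gödel ¬ of 0.48 = 0 (operand ≠ 0)
  ((Q → ((Q → P) ∨ Q)) ∨ ¬Q) = max(1, 0) = 1
  ((Q ∧ Q) ∨ ((Q → ((Q → P) ∨ Q)) ∨ ¬Q)) = max(0.48, 1) = 1
  Gödel value = 1
Łukasiewicz evaluation:
  (Q ∧ Q) = min(0.48, 0.48) = 0.48
  (Q → P): min(1, 1 − 0.48 + 0.18) = 0.7
  ((Q → P) ∨ Q) = max(0.7, 0.48) = 0.7
  (Q → ((Q → P) ∨ Q)): min(1, 1 − 0.48 + 0.7) = 1
  ¬Q: Łukasiewicz ¬ gives 1 − 0.48 = 0.52
  ((Q → ((Q → P) ∨ Q)) ∨ ¬Q) = max(1, 0.52) = 1
  ((Q ∧ Q) ∨ ((Q → ((Q → P) ∨ Q)) ∨ ¬Q)) = max(0.48, 1) = 1
  Łukasiewicz value = 1
Difference: 1 − 1 = 0.00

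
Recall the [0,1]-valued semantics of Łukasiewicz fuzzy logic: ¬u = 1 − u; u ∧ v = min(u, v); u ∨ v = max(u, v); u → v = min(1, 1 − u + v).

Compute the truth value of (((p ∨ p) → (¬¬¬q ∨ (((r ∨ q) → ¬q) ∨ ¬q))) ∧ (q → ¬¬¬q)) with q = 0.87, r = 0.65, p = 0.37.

(p ∨ p) = max(0.37, 0.37) = 0.37
¬q: Łukasiewicz ¬ gives 1 − 0.87 = 0.13
¬¬q: Łukasiewicz ¬ gives 1 − 0.13 = 0.87
¬¬¬q: Łukasiewicz ¬ gives 1 − 0.87 = 0.13
(r ∨ q) = max(0.65, 0.87) = 0.87
¬q: Łukasiewicz ¬ gives 1 − 0.87 = 0.13
((r ∨ q) → ¬q): min(1, 1 − 0.87 + 0.13) = 0.26
¬q: Łukasiewicz ¬ gives 1 − 0.87 = 0.13
(((r ∨ q) → ¬q) ∨ ¬q) = max(0.26, 0.13) = 0.26
(¬¬¬q ∨ (((r ∨ q) → ¬q) ∨ ¬q)) = max(0.13, 0.26) = 0.26
((p ∨ p) → (¬¬¬q ∨ (((r ∨ q) → ¬q) ∨ ¬q))): min(1, 1 − 0.37 + 0.26) = 0.89
¬q: Łukasiewicz ¬ gives 1 − 0.87 = 0.13
¬¬q: Łukasiewicz ¬ gives 1 − 0.13 = 0.87
¬¬¬q: Łukasiewicz ¬ gives 1 − 0.87 = 0.13
(q → ¬¬¬q): min(1, 1 − 0.87 + 0.13) = 0.26
(((p ∨ p) → (¬¬¬q ∨ (((r ∨ q) → ¬q) ∨ ¬q))) ∧ (q → ¬¬¬q)) = min(0.89, 0.26) = 0.26

0.26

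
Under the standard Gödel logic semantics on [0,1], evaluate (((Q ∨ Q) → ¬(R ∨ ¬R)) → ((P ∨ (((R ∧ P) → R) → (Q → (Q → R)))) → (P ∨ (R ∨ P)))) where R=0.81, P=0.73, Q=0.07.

(Q ∨ Q) = max(0.07, 0.07) = 0.07
¬R: Gödel ¬ of 0.81 = 0 (operand ≠ 0)
(R ∨ ¬R) = max(0.81, 0) = 0.81
¬(R ∨ ¬R): Gödel ¬ of 0.81 = 0 (operand ≠ 0)
((Q ∨ Q) → ¬(R ∨ ¬R)): 0.07 > 0, so result = 0
(R ∧ P) = min(0.81, 0.73) = 0.73
((R ∧ P) → R): 0.73 ≤ 0.81, so result = 1
(Q → R): 0.07 ≤ 0.81, so result = 1
(Q → (Q → R)): 0.07 ≤ 1, so result = 1
(((R ∧ P) → R) → (Q → (Q → R))): 1 ≤ 1, so result = 1
(P ∨ (((R ∧ P) → R) → (Q → (Q → R)))) = max(0.73, 1) = 1
(R ∨ P) = max(0.81, 0.73) = 0.81
(P ∨ (R ∨ P)) = max(0.73, 0.81) = 0.81
((P ∨ (((R ∧ P) → R) → (Q → (Q → R)))) → (P ∨ (R ∨ P))): 1 > 0.81, so result = 0.81
(((Q ∨ Q) → ¬(R ∨ ¬R)) → ((P ∨ (((R ∧ P) → R) → (Q → (Q → R)))) → (P ∨ (R ∨ P)))): 0 ≤ 0.81, so result = 1

1.00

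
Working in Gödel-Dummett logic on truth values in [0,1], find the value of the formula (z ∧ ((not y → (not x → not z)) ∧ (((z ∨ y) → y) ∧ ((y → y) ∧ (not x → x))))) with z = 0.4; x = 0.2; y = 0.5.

not y: Gödel ¬ of 0.5 = 0 (operand ≠ 0)
not x: Gödel ¬ of 0.2 = 0 (operand ≠ 0)
not z: Gödel ¬ of 0.4 = 0 (operand ≠ 0)
(not x → not z): 0 ≤ 0, so result = 1
(not y → (not x → not z)): 0 ≤ 1, so result = 1
(z ∨ y) = max(0.4, 0.5) = 0.5
((z ∨ y) → y): 0.5 ≤ 0.5, so result = 1
(y → y): 0.5 ≤ 0.5, so result = 1
not x: Gödel ¬ of 0.2 = 0 (operand ≠ 0)
(not x → x): 0 ≤ 0.2, so result = 1
((y → y) ∧ (not x → x)) = min(1, 1) = 1
(((z ∨ y) → y) ∧ ((y → y) ∧ (not x → x))) = min(1, 1) = 1
((not y → (not x → not z)) ∧ (((z ∨ y) → y) ∧ ((y → y) ∧ (not x → x)))) = min(1, 1) = 1
(z ∧ ((not y → (not x → not z)) ∧ (((z ∨ y) → y) ∧ ((y → y) ∧ (not x → x))))) = min(0.4, 1) = 0.4

0.40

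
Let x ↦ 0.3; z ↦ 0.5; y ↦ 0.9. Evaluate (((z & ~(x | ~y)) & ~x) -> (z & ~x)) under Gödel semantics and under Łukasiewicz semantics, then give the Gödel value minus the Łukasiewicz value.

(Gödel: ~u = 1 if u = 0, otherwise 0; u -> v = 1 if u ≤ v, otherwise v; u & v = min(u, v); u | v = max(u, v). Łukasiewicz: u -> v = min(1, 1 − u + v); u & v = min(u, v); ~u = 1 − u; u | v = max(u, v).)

0.00

Gödel evaluation:
  ~y: Gödel ¬ of 0.9 = 0 (operand ≠ 0)
  (x | ~y) = max(0.3, 0) = 0.3
  ~(x | ~y): Gödel ¬ of 0.3 = 0 (operand ≠ 0)
  (z & ~(x | ~y)) = min(0.5, 0) = 0
  ~x: Gödel ¬ of 0.3 = 0 (operand ≠ 0)
  ((z & ~(x | ~y)) & ~x) = min(0, 0) = 0
  ~x: Gödel ¬ of 0.3 = 0 (operand ≠ 0)
  (z & ~x) = min(0.5, 0) = 0
  (((z & ~(x | ~y)) & ~x) -> (z & ~x)): 0 ≤ 0, so result = 1
  Gödel value = 1
Łukasiewicz evaluation:
  ~y: Łukasiewicz ¬ gives 1 − 0.9 = 0.1
  (x | ~y) = max(0.3, 0.1) = 0.3
  ~(x | ~y): Łukasiewicz ¬ gives 1 − 0.3 = 0.7
  (z & ~(x | ~y)) = min(0.5, 0.7) = 0.5
  ~x: Łukasiewicz ¬ gives 1 − 0.3 = 0.7
  ((z & ~(x | ~y)) & ~x) = min(0.5, 0.7) = 0.5
  ~x: Łukasiewicz ¬ gives 1 − 0.3 = 0.7
  (z & ~x) = min(0.5, 0.7) = 0.5
  (((z & ~(x | ~y)) & ~x) -> (z & ~x)): min(1, 1 − 0.5 + 0.5) = 1
  Łukasiewicz value = 1
Difference: 1 − 1 = 0.00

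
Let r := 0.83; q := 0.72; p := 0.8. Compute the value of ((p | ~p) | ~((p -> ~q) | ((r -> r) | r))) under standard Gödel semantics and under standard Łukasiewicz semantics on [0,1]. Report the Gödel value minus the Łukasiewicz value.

Gödel evaluation:
  ~p: Gödel ¬ of 0.8 = 0 (operand ≠ 0)
  (p | ~p) = max(0.8, 0) = 0.8
  ~q: Gödel ¬ of 0.72 = 0 (operand ≠ 0)
  (p -> ~q): 0.8 > 0, so result = 0
  (r -> r): 0.83 ≤ 0.83, so result = 1
  ((r -> r) | r) = max(1, 0.83) = 1
  ((p -> ~q) | ((r -> r) | r)) = max(0, 1) = 1
  ~((p -> ~q) | ((r -> r) | r)): Gödel ¬ of 1 = 0 (operand ≠ 0)
  ((p | ~p) | ~((p -> ~q) | ((r -> r) | r))) = max(0.8, 0) = 0.8
  Gödel value = 0.8
Łukasiewicz evaluation:
  ~p: Łukasiewicz ¬ gives 1 − 0.8 = 0.2
  (p | ~p) = max(0.8, 0.2) = 0.8
  ~q: Łukasiewicz ¬ gives 1 − 0.72 = 0.28
  (p -> ~q): min(1, 1 − 0.8 + 0.28) = 0.48
  (r -> r): min(1, 1 − 0.83 + 0.83) = 1
  ((r -> r) | r) = max(1, 0.83) = 1
  ((p -> ~q) | ((r -> r) | r)) = max(0.48, 1) = 1
  ~((p -> ~q) | ((r -> r) | r)): Łukasiewicz ¬ gives 1 − 1 = 0
  ((p | ~p) | ~((p -> ~q) | ((r -> r) | r))) = max(0.8, 0) = 0.8
  Łukasiewicz value = 0.8
Difference: 0.8 − 0.8 = 0.00

0.00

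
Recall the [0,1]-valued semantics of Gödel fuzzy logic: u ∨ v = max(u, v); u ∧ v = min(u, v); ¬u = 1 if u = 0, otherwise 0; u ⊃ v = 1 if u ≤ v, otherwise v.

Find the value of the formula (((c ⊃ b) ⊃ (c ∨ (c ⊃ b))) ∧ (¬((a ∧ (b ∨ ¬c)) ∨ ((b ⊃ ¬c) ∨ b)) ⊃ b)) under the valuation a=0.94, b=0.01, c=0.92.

1.00

(c ⊃ b): 0.92 > 0.01, so result = 0.01
(c ⊃ b): 0.92 > 0.01, so result = 0.01
(c ∨ (c ⊃ b)) = max(0.92, 0.01) = 0.92
((c ⊃ b) ⊃ (c ∨ (c ⊃ b))): 0.01 ≤ 0.92, so result = 1
¬c: Gödel ¬ of 0.92 = 0 (operand ≠ 0)
(b ∨ ¬c) = max(0.01, 0) = 0.01
(a ∧ (b ∨ ¬c)) = min(0.94, 0.01) = 0.01
¬c: Gödel ¬ of 0.92 = 0 (operand ≠ 0)
(b ⊃ ¬c): 0.01 > 0, so result = 0
((b ⊃ ¬c) ∨ b) = max(0, 0.01) = 0.01
((a ∧ (b ∨ ¬c)) ∨ ((b ⊃ ¬c) ∨ b)) = max(0.01, 0.01) = 0.01
¬((a ∧ (b ∨ ¬c)) ∨ ((b ⊃ ¬c) ∨ b)): Gödel ¬ of 0.01 = 0 (operand ≠ 0)
(¬((a ∧ (b ∨ ¬c)) ∨ ((b ⊃ ¬c) ∨ b)) ⊃ b): 0 ≤ 0.01, so result = 1
(((c ⊃ b) ⊃ (c ∨ (c ⊃ b))) ∧ (¬((a ∧ (b ∨ ¬c)) ∨ ((b ⊃ ¬c) ∨ b)) ⊃ b)) = min(1, 1) = 1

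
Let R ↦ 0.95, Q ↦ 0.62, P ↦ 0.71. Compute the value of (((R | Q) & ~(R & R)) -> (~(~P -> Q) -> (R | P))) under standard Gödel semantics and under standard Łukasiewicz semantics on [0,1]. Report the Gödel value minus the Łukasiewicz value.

Gödel evaluation:
  (R | Q) = max(0.95, 0.62) = 0.95
  (R & R) = min(0.95, 0.95) = 0.95
  ~(R & R): Gödel ¬ of 0.95 = 0 (operand ≠ 0)
  ((R | Q) & ~(R & R)) = min(0.95, 0) = 0
  ~P: Gödel ¬ of 0.71 = 0 (operand ≠ 0)
  (~P -> Q): 0 ≤ 0.62, so result = 1
  ~(~P -> Q): Gödel ¬ of 1 = 0 (operand ≠ 0)
  (R | P) = max(0.95, 0.71) = 0.95
  (~(~P -> Q) -> (R | P)): 0 ≤ 0.95, so result = 1
  (((R | Q) & ~(R & R)) -> (~(~P -> Q) -> (R | P))): 0 ≤ 1, so result = 1
  Gödel value = 1
Łukasiewicz evaluation:
  (R | Q) = max(0.95, 0.62) = 0.95
  (R & R) = min(0.95, 0.95) = 0.95
  ~(R & R): Łukasiewicz ¬ gives 1 − 0.95 = 0.05
  ((R | Q) & ~(R & R)) = min(0.95, 0.05) = 0.05
  ~P: Łukasiewicz ¬ gives 1 − 0.71 = 0.29
  (~P -> Q): min(1, 1 − 0.29 + 0.62) = 1
  ~(~P -> Q): Łukasiewicz ¬ gives 1 − 1 = 0
  (R | P) = max(0.95, 0.71) = 0.95
  (~(~P -> Q) -> (R | P)): min(1, 1 − 0 + 0.95) = 1
  (((R | Q) & ~(R & R)) -> (~(~P -> Q) -> (R | P))): min(1, 1 − 0.05 + 1) = 1
  Łukasiewicz value = 1
Difference: 1 − 1 = 0.00

0.00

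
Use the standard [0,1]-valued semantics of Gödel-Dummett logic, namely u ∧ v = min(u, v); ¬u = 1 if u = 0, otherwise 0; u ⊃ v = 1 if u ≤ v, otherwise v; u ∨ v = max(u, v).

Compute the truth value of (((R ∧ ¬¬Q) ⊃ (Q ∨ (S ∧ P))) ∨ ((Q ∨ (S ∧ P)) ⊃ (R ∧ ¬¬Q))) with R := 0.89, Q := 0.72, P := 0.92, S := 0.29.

¬Q: Gödel ¬ of 0.72 = 0 (operand ≠ 0)
¬¬Q: Gödel ¬ of 0 = 1 (operand is 0)
(R ∧ ¬¬Q) = min(0.89, 1) = 0.89
(S ∧ P) = min(0.29, 0.92) = 0.29
(Q ∨ (S ∧ P)) = max(0.72, 0.29) = 0.72
((R ∧ ¬¬Q) ⊃ (Q ∨ (S ∧ P))): 0.89 > 0.72, so result = 0.72
(S ∧ P) = min(0.29, 0.92) = 0.29
(Q ∨ (S ∧ P)) = max(0.72, 0.29) = 0.72
¬Q: Gödel ¬ of 0.72 = 0 (operand ≠ 0)
¬¬Q: Gödel ¬ of 0 = 1 (operand is 0)
(R ∧ ¬¬Q) = min(0.89, 1) = 0.89
((Q ∨ (S ∧ P)) ⊃ (R ∧ ¬¬Q)): 0.72 ≤ 0.89, so result = 1
(((R ∧ ¬¬Q) ⊃ (Q ∨ (S ∧ P))) ∨ ((Q ∨ (S ∧ P)) ⊃ (R ∧ ¬¬Q))) = max(0.72, 1) = 1

1.00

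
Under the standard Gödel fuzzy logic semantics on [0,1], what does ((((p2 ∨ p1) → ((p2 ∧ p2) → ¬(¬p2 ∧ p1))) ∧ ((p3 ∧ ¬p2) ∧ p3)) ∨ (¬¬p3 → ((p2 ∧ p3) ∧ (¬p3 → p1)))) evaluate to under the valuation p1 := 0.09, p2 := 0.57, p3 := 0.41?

0.41

(p2 ∨ p1) = max(0.57, 0.09) = 0.57
(p2 ∧ p2) = min(0.57, 0.57) = 0.57
¬p2: Gödel ¬ of 0.57 = 0 (operand ≠ 0)
(¬p2 ∧ p1) = min(0, 0.09) = 0
¬(¬p2 ∧ p1): Gödel ¬ of 0 = 1 (operand is 0)
((p2 ∧ p2) → ¬(¬p2 ∧ p1)): 0.57 ≤ 1, so result = 1
((p2 ∨ p1) → ((p2 ∧ p2) → ¬(¬p2 ∧ p1))): 0.57 ≤ 1, so result = 1
¬p2: Gödel ¬ of 0.57 = 0 (operand ≠ 0)
(p3 ∧ ¬p2) = min(0.41, 0) = 0
((p3 ∧ ¬p2) ∧ p3) = min(0, 0.41) = 0
(((p2 ∨ p1) → ((p2 ∧ p2) → ¬(¬p2 ∧ p1))) ∧ ((p3 ∧ ¬p2) ∧ p3)) = min(1, 0) = 0
¬p3: Gödel ¬ of 0.41 = 0 (operand ≠ 0)
¬¬p3: Gödel ¬ of 0 = 1 (operand is 0)
(p2 ∧ p3) = min(0.57, 0.41) = 0.41
¬p3: Gödel ¬ of 0.41 = 0 (operand ≠ 0)
(¬p3 → p1): 0 ≤ 0.09, so result = 1
((p2 ∧ p3) ∧ (¬p3 → p1)) = min(0.41, 1) = 0.41
(¬¬p3 → ((p2 ∧ p3) ∧ (¬p3 → p1))): 1 > 0.41, so result = 0.41
((((p2 ∨ p1) → ((p2 ∧ p2) → ¬(¬p2 ∧ p1))) ∧ ((p3 ∧ ¬p2) ∧ p3)) ∨ (¬¬p3 → ((p2 ∧ p3) ∧ (¬p3 → p1)))) = max(0, 0.41) = 0.41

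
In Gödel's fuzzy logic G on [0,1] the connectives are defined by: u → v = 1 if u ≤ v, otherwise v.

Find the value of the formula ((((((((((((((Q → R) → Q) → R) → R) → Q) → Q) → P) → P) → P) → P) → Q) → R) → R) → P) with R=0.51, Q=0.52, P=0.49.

(Q → R): 0.52 > 0.51, so result = 0.51
((Q → R) → Q): 0.51 ≤ 0.52, so result = 1
(((Q → R) → Q) → R): 1 > 0.51, so result = 0.51
((((Q → R) → Q) → R) → R): 0.51 ≤ 0.51, so result = 1
(((((Q → R) → Q) → R) → R) → Q): 1 > 0.52, so result = 0.52
((((((Q → R) → Q) → R) → R) → Q) → Q): 0.52 ≤ 0.52, so result = 1
(((((((Q → R) → Q) → R) → R) → Q) → Q) → P): 1 > 0.49, so result = 0.49
((((((((Q → R) → Q) → R) → R) → Q) → Q) → P) → P): 0.49 ≤ 0.49, so result = 1
(((((((((Q → R) → Q) → R) → R) → Q) → Q) → P) → P) → P): 1 > 0.49, so result = 0.49
((((((((((Q → R) → Q) → R) → R) → Q) → Q) → P) → P) → P) → P): 0.49 ≤ 0.49, so result = 1
(((((((((((Q → R) → Q) → R) → R) → Q) → Q) → P) → P) → P) → P) → Q): 1 > 0.52, so result = 0.52
((((((((((((Q → R) → Q) → R) → R) → Q) → Q) → P) → P) → P) → P) → Q) → R): 0.52 > 0.51, so result = 0.51
(((((((((((((Q → R) → Q) → R) → R) → Q) → Q) → P) → P) → P) → P) → Q) → R) → R): 0.51 ≤ 0.51, so result = 1
((((((((((((((Q → R) → Q) → R) → R) → Q) → Q) → P) → P) → P) → P) → Q) → R) → R) → P): 1 > 0.49, so result = 0.49

0.49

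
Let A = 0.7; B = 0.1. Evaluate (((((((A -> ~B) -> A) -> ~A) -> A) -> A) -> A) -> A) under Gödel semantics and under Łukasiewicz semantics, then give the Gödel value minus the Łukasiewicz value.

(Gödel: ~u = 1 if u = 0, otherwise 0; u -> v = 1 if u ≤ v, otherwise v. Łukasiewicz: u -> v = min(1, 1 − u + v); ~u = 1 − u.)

Gödel evaluation:
  ~B: Gödel ¬ of 0.1 = 0 (operand ≠ 0)
  (A -> ~B): 0.7 > 0, so result = 0
  ((A -> ~B) -> A): 0 ≤ 0.7, so result = 1
  ~A: Gödel ¬ of 0.7 = 0 (operand ≠ 0)
  (((A -> ~B) -> A) -> ~A): 1 > 0, so result = 0
  ((((A -> ~B) -> A) -> ~A) -> A): 0 ≤ 0.7, so result = 1
  (((((A -> ~B) -> A) -> ~A) -> A) -> A): 1 > 0.7, so result = 0.7
  ((((((A -> ~B) -> A) -> ~A) -> A) -> A) -> A): 0.7 ≤ 0.7, so result = 1
  (((((((A -> ~B) -> A) -> ~A) -> A) -> A) -> A) -> A): 1 > 0.7, so result = 0.7
  Gödel value = 0.7
Łukasiewicz evaluation:
  ~B: Łukasiewicz ¬ gives 1 − 0.1 = 0.9
  (A -> ~B): min(1, 1 − 0.7 + 0.9) = 1
  ((A -> ~B) -> A): min(1, 1 − 1 + 0.7) = 0.7
  ~A: Łukasiewicz ¬ gives 1 − 0.7 = 0.3
  (((A -> ~B) -> A) -> ~A): min(1, 1 − 0.7 + 0.3) = 0.6
  ((((A -> ~B) -> A) -> ~A) -> A): min(1, 1 − 0.6 + 0.7) = 1
  (((((A -> ~B) -> A) -> ~A) -> A) -> A): min(1, 1 − 1 + 0.7) = 0.7
  ((((((A -> ~B) -> A) -> ~A) -> A) -> A) -> A): min(1, 1 − 0.7 + 0.7) = 1
  (((((((A -> ~B) -> A) -> ~A) -> A) -> A) -> A) -> A): min(1, 1 − 1 + 0.7) = 0.7
  Łukasiewicz value = 0.7
Difference: 0.7 − 0.7 = 0.00

0.00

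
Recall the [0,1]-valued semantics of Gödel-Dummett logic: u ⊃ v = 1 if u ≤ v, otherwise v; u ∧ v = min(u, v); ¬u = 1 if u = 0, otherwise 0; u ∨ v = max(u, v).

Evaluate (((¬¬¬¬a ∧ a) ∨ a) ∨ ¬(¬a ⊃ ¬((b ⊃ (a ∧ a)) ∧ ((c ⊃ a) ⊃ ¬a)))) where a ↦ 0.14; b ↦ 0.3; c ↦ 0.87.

0.14

¬a: Gödel ¬ of 0.14 = 0 (operand ≠ 0)
¬¬a: Gödel ¬ of 0 = 1 (operand is 0)
¬¬¬a: Gödel ¬ of 1 = 0 (operand ≠ 0)
¬¬¬¬a: Gödel ¬ of 0 = 1 (operand is 0)
(¬¬¬¬a ∧ a) = min(1, 0.14) = 0.14
((¬¬¬¬a ∧ a) ∨ a) = max(0.14, 0.14) = 0.14
¬a: Gödel ¬ of 0.14 = 0 (operand ≠ 0)
(a ∧ a) = min(0.14, 0.14) = 0.14
(b ⊃ (a ∧ a)): 0.3 > 0.14, so result = 0.14
(c ⊃ a): 0.87 > 0.14, so result = 0.14
¬a: Gödel ¬ of 0.14 = 0 (operand ≠ 0)
((c ⊃ a) ⊃ ¬a): 0.14 > 0, so result = 0
((b ⊃ (a ∧ a)) ∧ ((c ⊃ a) ⊃ ¬a)) = min(0.14, 0) = 0
¬((b ⊃ (a ∧ a)) ∧ ((c ⊃ a) ⊃ ¬a)): Gödel ¬ of 0 = 1 (operand is 0)
(¬a ⊃ ¬((b ⊃ (a ∧ a)) ∧ ((c ⊃ a) ⊃ ¬a))): 0 ≤ 1, so result = 1
¬(¬a ⊃ ¬((b ⊃ (a ∧ a)) ∧ ((c ⊃ a) ⊃ ¬a))): Gödel ¬ of 1 = 0 (operand ≠ 0)
(((¬¬¬¬a ∧ a) ∨ a) ∨ ¬(¬a ⊃ ¬((b ⊃ (a ∧ a)) ∧ ((c ⊃ a) ⊃ ¬a)))) = max(0.14, 0) = 0.14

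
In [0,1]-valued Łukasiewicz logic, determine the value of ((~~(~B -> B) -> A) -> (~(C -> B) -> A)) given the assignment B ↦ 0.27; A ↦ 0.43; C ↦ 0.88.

0.93

~B: Łukasiewicz ¬ gives 1 − 0.27 = 0.73
(~B -> B): min(1, 1 − 0.73 + 0.27) = 0.54
~(~B -> B): Łukasiewicz ¬ gives 1 − 0.54 = 0.46
~~(~B -> B): Łukasiewicz ¬ gives 1 − 0.46 = 0.54
(~~(~B -> B) -> A): min(1, 1 − 0.54 + 0.43) = 0.89
(C -> B): min(1, 1 − 0.88 + 0.27) = 0.39
~(C -> B): Łukasiewicz ¬ gives 1 − 0.39 = 0.61
(~(C -> B) -> A): min(1, 1 − 0.61 + 0.43) = 0.82
((~~(~B -> B) -> A) -> (~(C -> B) -> A)): min(1, 1 − 0.89 + 0.82) = 0.93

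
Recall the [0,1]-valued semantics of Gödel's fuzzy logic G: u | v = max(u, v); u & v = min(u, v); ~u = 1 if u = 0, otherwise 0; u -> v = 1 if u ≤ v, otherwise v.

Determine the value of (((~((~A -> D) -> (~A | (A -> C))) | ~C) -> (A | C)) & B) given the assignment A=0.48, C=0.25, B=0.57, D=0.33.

0.57

~A: Gödel ¬ of 0.48 = 0 (operand ≠ 0)
(~A -> D): 0 ≤ 0.33, so result = 1
~A: Gödel ¬ of 0.48 = 0 (operand ≠ 0)
(A -> C): 0.48 > 0.25, so result = 0.25
(~A | (A -> C)) = max(0, 0.25) = 0.25
((~A -> D) -> (~A | (A -> C))): 1 > 0.25, so result = 0.25
~((~A -> D) -> (~A | (A -> C))): Gödel ¬ of 0.25 = 0 (operand ≠ 0)
~C: Gödel ¬ of 0.25 = 0 (operand ≠ 0)
(~((~A -> D) -> (~A | (A -> C))) | ~C) = max(0, 0) = 0
(A | C) = max(0.48, 0.25) = 0.48
((~((~A -> D) -> (~A | (A -> C))) | ~C) -> (A | C)): 0 ≤ 0.48, so result = 1
(((~((~A -> D) -> (~A | (A -> C))) | ~C) -> (A | C)) & B) = min(1, 0.57) = 0.57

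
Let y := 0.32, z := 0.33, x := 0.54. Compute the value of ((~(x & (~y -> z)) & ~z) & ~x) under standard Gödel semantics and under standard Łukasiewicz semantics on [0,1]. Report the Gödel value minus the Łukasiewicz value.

Gödel evaluation:
  ~y: Gödel ¬ of 0.32 = 0 (operand ≠ 0)
  (~y -> z): 0 ≤ 0.33, so result = 1
  (x & (~y -> z)) = min(0.54, 1) = 0.54
  ~(x & (~y -> z)): Gödel ¬ of 0.54 = 0 (operand ≠ 0)
  ~z: Gödel ¬ of 0.33 = 0 (operand ≠ 0)
  (~(x & (~y -> z)) & ~z) = min(0, 0) = 0
  ~x: Gödel ¬ of 0.54 = 0 (operand ≠ 0)
  ((~(x & (~y -> z)) & ~z) & ~x) = min(0, 0) = 0
  Gödel value = 0
Łukasiewicz evaluation:
  ~y: Łukasiewicz ¬ gives 1 − 0.32 = 0.68
  (~y -> z): min(1, 1 − 0.68 + 0.33) = 0.65
  (x & (~y -> z)) = min(0.54, 0.65) = 0.54
  ~(x & (~y -> z)): Łukasiewicz ¬ gives 1 − 0.54 = 0.46
  ~z: Łukasiewicz ¬ gives 1 − 0.33 = 0.67
  (~(x & (~y -> z)) & ~z) = min(0.46, 0.67) = 0.46
  ~x: Łukasiewicz ¬ gives 1 − 0.54 = 0.46
  ((~(x & (~y -> z)) & ~z) & ~x) = min(0.46, 0.46) = 0.46
  Łukasiewicz value = 0.46
Difference: 0 − 0.46 = -0.46

-0.46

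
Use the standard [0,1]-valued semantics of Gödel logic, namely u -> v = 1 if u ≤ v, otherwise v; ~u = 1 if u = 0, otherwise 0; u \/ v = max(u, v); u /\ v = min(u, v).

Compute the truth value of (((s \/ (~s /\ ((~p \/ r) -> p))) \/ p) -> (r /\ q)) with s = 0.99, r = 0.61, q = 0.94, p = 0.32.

0.61

~s: Gödel ¬ of 0.99 = 0 (operand ≠ 0)
~p: Gödel ¬ of 0.32 = 0 (operand ≠ 0)
(~p \/ r) = max(0, 0.61) = 0.61
((~p \/ r) -> p): 0.61 > 0.32, so result = 0.32
(~s /\ ((~p \/ r) -> p)) = min(0, 0.32) = 0
(s \/ (~s /\ ((~p \/ r) -> p))) = max(0.99, 0) = 0.99
((s \/ (~s /\ ((~p \/ r) -> p))) \/ p) = max(0.99, 0.32) = 0.99
(r /\ q) = min(0.61, 0.94) = 0.61
(((s \/ (~s /\ ((~p \/ r) -> p))) \/ p) -> (r /\ q)): 0.99 > 0.61, so result = 0.61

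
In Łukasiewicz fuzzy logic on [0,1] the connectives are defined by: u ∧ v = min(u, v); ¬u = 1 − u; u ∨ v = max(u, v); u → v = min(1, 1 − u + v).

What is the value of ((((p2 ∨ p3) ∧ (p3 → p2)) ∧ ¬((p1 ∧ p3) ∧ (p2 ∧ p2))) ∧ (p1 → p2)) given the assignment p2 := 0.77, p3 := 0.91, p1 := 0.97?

(p2 ∨ p3) = max(0.77, 0.91) = 0.91
(p3 → p2): min(1, 1 − 0.91 + 0.77) = 0.86
((p2 ∨ p3) ∧ (p3 → p2)) = min(0.91, 0.86) = 0.86
(p1 ∧ p3) = min(0.97, 0.91) = 0.91
(p2 ∧ p2) = min(0.77, 0.77) = 0.77
((p1 ∧ p3) ∧ (p2 ∧ p2)) = min(0.91, 0.77) = 0.77
¬((p1 ∧ p3) ∧ (p2 ∧ p2)): Łukasiewicz ¬ gives 1 − 0.77 = 0.23
(((p2 ∨ p3) ∧ (p3 → p2)) ∧ ¬((p1 ∧ p3) ∧ (p2 ∧ p2))) = min(0.86, 0.23) = 0.23
(p1 → p2): min(1, 1 − 0.97 + 0.77) = 0.8
((((p2 ∨ p3) ∧ (p3 → p2)) ∧ ¬((p1 ∧ p3) ∧ (p2 ∧ p2))) ∧ (p1 → p2)) = min(0.23, 0.8) = 0.23

0.23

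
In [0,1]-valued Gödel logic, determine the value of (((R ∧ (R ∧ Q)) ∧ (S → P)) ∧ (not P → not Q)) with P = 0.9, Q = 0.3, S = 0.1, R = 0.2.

(R ∧ Q) = min(0.2, 0.3) = 0.2
(R ∧ (R ∧ Q)) = min(0.2, 0.2) = 0.2
(S → P): 0.1 ≤ 0.9, so result = 1
((R ∧ (R ∧ Q)) ∧ (S → P)) = min(0.2, 1) = 0.2
not P: Gödel ¬ of 0.9 = 0 (operand ≠ 0)
not Q: Gödel ¬ of 0.3 = 0 (operand ≠ 0)
(not P → not Q): 0 ≤ 0, so result = 1
(((R ∧ (R ∧ Q)) ∧ (S → P)) ∧ (not P → not Q)) = min(0.2, 1) = 0.2

0.20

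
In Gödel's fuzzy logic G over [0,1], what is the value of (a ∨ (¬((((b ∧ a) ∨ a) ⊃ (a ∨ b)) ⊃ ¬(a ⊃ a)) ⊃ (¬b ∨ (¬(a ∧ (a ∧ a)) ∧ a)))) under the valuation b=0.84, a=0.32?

0.32

(b ∧ a) = min(0.84, 0.32) = 0.32
((b ∧ a) ∨ a) = max(0.32, 0.32) = 0.32
(a ∨ b) = max(0.32, 0.84) = 0.84
(((b ∧ a) ∨ a) ⊃ (a ∨ b)): 0.32 ≤ 0.84, so result = 1
(a ⊃ a): 0.32 ≤ 0.32, so result = 1
¬(a ⊃ a): Gödel ¬ of 1 = 0 (operand ≠ 0)
((((b ∧ a) ∨ a) ⊃ (a ∨ b)) ⊃ ¬(a ⊃ a)): 1 > 0, so result = 0
¬((((b ∧ a) ∨ a) ⊃ (a ∨ b)) ⊃ ¬(a ⊃ a)): Gödel ¬ of 0 = 1 (operand is 0)
¬b: Gödel ¬ of 0.84 = 0 (operand ≠ 0)
(a ∧ a) = min(0.32, 0.32) = 0.32
(a ∧ (a ∧ a)) = min(0.32, 0.32) = 0.32
¬(a ∧ (a ∧ a)): Gödel ¬ of 0.32 = 0 (operand ≠ 0)
(¬(a ∧ (a ∧ a)) ∧ a) = min(0, 0.32) = 0
(¬b ∨ (¬(a ∧ (a ∧ a)) ∧ a)) = max(0, 0) = 0
(¬((((b ∧ a) ∨ a) ⊃ (a ∨ b)) ⊃ ¬(a ⊃ a)) ⊃ (¬b ∨ (¬(a ∧ (a ∧ a)) ∧ a))): 1 > 0, so result = 0
(a ∨ (¬((((b ∧ a) ∨ a) ⊃ (a ∨ b)) ⊃ ¬(a ⊃ a)) ⊃ (¬b ∨ (¬(a ∧ (a ∧ a)) ∧ a)))) = max(0.32, 0) = 0.32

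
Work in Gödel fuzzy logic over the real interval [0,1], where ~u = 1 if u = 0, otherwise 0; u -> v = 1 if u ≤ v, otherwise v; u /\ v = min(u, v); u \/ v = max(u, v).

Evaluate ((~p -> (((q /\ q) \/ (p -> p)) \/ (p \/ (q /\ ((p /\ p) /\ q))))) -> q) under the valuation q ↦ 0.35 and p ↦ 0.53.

0.35

~p: Gödel ¬ of 0.53 = 0 (operand ≠ 0)
(q /\ q) = min(0.35, 0.35) = 0.35
(p -> p): 0.53 ≤ 0.53, so result = 1
((q /\ q) \/ (p -> p)) = max(0.35, 1) = 1
(p /\ p) = min(0.53, 0.53) = 0.53
((p /\ p) /\ q) = min(0.53, 0.35) = 0.35
(q /\ ((p /\ p) /\ q)) = min(0.35, 0.35) = 0.35
(p \/ (q /\ ((p /\ p) /\ q))) = max(0.53, 0.35) = 0.53
(((q /\ q) \/ (p -> p)) \/ (p \/ (q /\ ((p /\ p) /\ q)))) = max(1, 0.53) = 1
(~p -> (((q /\ q) \/ (p -> p)) \/ (p \/ (q /\ ((p /\ p) /\ q))))): 0 ≤ 1, so result = 1
((~p -> (((q /\ q) \/ (p -> p)) \/ (p \/ (q /\ ((p /\ p) /\ q))))) -> q): 1 > 0.35, so result = 0.35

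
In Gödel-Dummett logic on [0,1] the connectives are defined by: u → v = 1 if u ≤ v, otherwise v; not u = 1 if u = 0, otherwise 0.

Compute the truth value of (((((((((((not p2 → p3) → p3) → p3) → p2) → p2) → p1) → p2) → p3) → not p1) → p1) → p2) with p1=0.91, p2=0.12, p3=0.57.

not p2: Gödel ¬ of 0.12 = 0 (operand ≠ 0)
(not p2 → p3): 0 ≤ 0.57, so result = 1
((not p2 → p3) → p3): 1 > 0.57, so result = 0.57
(((not p2 → p3) → p3) → p3): 0.57 ≤ 0.57, so result = 1
((((not p2 → p3) → p3) → p3) → p2): 1 > 0.12, so result = 0.12
(((((not p2 → p3) → p3) → p3) → p2) → p2): 0.12 ≤ 0.12, so result = 1
((((((not p2 → p3) → p3) → p3) → p2) → p2) → p1): 1 > 0.91, so result = 0.91
(((((((not p2 → p3) → p3) → p3) → p2) → p2) → p1) → p2): 0.91 > 0.12, so result = 0.12
((((((((not p2 → p3) → p3) → p3) → p2) → p2) → p1) → p2) → p3): 0.12 ≤ 0.57, so result = 1
not p1: Gödel ¬ of 0.91 = 0 (operand ≠ 0)
(((((((((not p2 → p3) → p3) → p3) → p2) → p2) → p1) → p2) → p3) → not p1): 1 > 0, so result = 0
((((((((((not p2 → p3) → p3) → p3) → p2) → p2) → p1) → p2) → p3) → not p1) → p1): 0 ≤ 0.91, so result = 1
(((((((((((not p2 → p3) → p3) → p3) → p2) → p2) → p1) → p2) → p3) → not p1) → p1) → p2): 1 > 0.12, so result = 0.12

0.12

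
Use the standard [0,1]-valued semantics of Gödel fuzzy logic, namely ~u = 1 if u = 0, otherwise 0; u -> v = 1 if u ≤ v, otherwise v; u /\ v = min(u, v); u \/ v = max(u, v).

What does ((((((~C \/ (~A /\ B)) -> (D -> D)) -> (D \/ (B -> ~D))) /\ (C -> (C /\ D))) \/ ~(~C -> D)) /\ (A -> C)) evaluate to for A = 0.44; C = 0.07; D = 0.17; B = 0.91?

~C: Gödel ¬ of 0.07 = 0 (operand ≠ 0)
~A: Gödel ¬ of 0.44 = 0 (operand ≠ 0)
(~A /\ B) = min(0, 0.91) = 0
(~C \/ (~A /\ B)) = max(0, 0) = 0
(D -> D): 0.17 ≤ 0.17, so result = 1
((~C \/ (~A /\ B)) -> (D -> D)): 0 ≤ 1, so result = 1
~D: Gödel ¬ of 0.17 = 0 (operand ≠ 0)
(B -> ~D): 0.91 > 0, so result = 0
(D \/ (B -> ~D)) = max(0.17, 0) = 0.17
(((~C \/ (~A /\ B)) -> (D -> D)) -> (D \/ (B -> ~D))): 1 > 0.17, so result = 0.17
(C /\ D) = min(0.07, 0.17) = 0.07
(C -> (C /\ D)): 0.07 ≤ 0.07, so result = 1
((((~C \/ (~A /\ B)) -> (D -> D)) -> (D \/ (B -> ~D))) /\ (C -> (C /\ D))) = min(0.17, 1) = 0.17
~C: Gödel ¬ of 0.07 = 0 (operand ≠ 0)
(~C -> D): 0 ≤ 0.17, so result = 1
~(~C -> D): Gödel ¬ of 1 = 0 (operand ≠ 0)
(((((~C \/ (~A /\ B)) -> (D -> D)) -> (D \/ (B -> ~D))) /\ (C -> (C /\ D))) \/ ~(~C -> D)) = max(0.17, 0) = 0.17
(A -> C): 0.44 > 0.07, so result = 0.07
((((((~C \/ (~A /\ B)) -> (D -> D)) -> (D \/ (B -> ~D))) /\ (C -> (C /\ D))) \/ ~(~C -> D)) /\ (A -> C)) = min(0.17, 0.07) = 0.07

0.07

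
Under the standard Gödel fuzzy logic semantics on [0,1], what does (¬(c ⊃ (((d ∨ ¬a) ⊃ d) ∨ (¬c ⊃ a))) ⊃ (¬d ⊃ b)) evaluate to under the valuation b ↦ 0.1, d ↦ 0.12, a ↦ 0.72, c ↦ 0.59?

1.00

¬a: Gödel ¬ of 0.72 = 0 (operand ≠ 0)
(d ∨ ¬a) = max(0.12, 0) = 0.12
((d ∨ ¬a) ⊃ d): 0.12 ≤ 0.12, so result = 1
¬c: Gödel ¬ of 0.59 = 0 (operand ≠ 0)
(¬c ⊃ a): 0 ≤ 0.72, so result = 1
(((d ∨ ¬a) ⊃ d) ∨ (¬c ⊃ a)) = max(1, 1) = 1
(c ⊃ (((d ∨ ¬a) ⊃ d) ∨ (¬c ⊃ a))): 0.59 ≤ 1, so result = 1
¬(c ⊃ (((d ∨ ¬a) ⊃ d) ∨ (¬c ⊃ a))): Gödel ¬ of 1 = 0 (operand ≠ 0)
¬d: Gödel ¬ of 0.12 = 0 (operand ≠ 0)
(¬d ⊃ b): 0 ≤ 0.1, so result = 1
(¬(c ⊃ (((d ∨ ¬a) ⊃ d) ∨ (¬c ⊃ a))) ⊃ (¬d ⊃ b)): 0 ≤ 1, so result = 1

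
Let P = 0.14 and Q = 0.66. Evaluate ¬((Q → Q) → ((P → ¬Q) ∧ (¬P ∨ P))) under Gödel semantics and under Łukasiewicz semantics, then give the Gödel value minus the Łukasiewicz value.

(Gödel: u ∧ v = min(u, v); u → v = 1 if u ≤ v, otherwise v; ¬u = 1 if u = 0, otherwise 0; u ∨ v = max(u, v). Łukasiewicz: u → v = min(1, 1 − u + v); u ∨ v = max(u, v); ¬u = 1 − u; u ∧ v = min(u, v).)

0.86

Gödel evaluation:
  (Q → Q): 0.66 ≤ 0.66, so result = 1
  ¬Q: Gödel ¬ of 0.66 = 0 (operand ≠ 0)
  (P → ¬Q): 0.14 > 0, so result = 0
  ¬P: Gödel ¬ of 0.14 = 0 (operand ≠ 0)
  (¬P ∨ P) = max(0, 0.14) = 0.14
  ((P → ¬Q) ∧ (¬P ∨ P)) = min(0, 0.14) = 0
  ((Q → Q) → ((P → ¬Q) ∧ (¬P ∨ P))): 1 > 0, so result = 0
  ¬((Q → Q) → ((P → ¬Q) ∧ (¬P ∨ P))): Gödel ¬ of 0 = 1 (operand is 0)
  Gödel value = 1
Łukasiewicz evaluation:
  (Q → Q): min(1, 1 − 0.66 + 0.66) = 1
  ¬Q: Łukasiewicz ¬ gives 1 − 0.66 = 0.34
  (P → ¬Q): min(1, 1 − 0.14 + 0.34) = 1
  ¬P: Łukasiewicz ¬ gives 1 − 0.14 = 0.86
  (¬P ∨ P) = max(0.86, 0.14) = 0.86
  ((P → ¬Q) ∧ (¬P ∨ P)) = min(1, 0.86) = 0.86
  ((Q → Q) → ((P → ¬Q) ∧ (¬P ∨ P))): min(1, 1 − 1 + 0.86) = 0.86
  ¬((Q → Q) → ((P → ¬Q) ∧ (¬P ∨ P))): Łukasiewicz ¬ gives 1 − 0.86 = 0.14
  Łukasiewicz value = 0.14
Difference: 1 − 0.14 = 0.86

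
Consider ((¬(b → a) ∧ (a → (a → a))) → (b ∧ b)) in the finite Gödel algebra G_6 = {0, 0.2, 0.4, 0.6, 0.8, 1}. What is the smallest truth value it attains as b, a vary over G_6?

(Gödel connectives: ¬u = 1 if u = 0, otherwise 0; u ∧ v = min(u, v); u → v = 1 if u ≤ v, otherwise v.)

0.20

The minimum is attained at b = 0.2, a = 0:
  (b → a): 0.2 > 0, so result = 0
  ¬(b → a): Gödel ¬ of 0 = 1 (operand is 0)
  (a → a): 0 ≤ 0, so result = 1
  (a → (a → a)): 0 ≤ 1, so result = 1
  (¬(b → a) ∧ (a → (a → a))) = min(1, 1) = 1
  (b ∧ b) = min(0.2, 0.2) = 0.2
  ((¬(b → a) ∧ (a → (a → a))) → (b ∧ b)): 1 > 0.2, so result = 0.2
Checking all 36 assignments confirms none give a value below 0.20.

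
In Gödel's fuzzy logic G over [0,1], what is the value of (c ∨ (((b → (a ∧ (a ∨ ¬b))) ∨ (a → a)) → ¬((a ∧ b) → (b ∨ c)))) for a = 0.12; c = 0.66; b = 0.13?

0.66

¬b: Gödel ¬ of 0.13 = 0 (operand ≠ 0)
(a ∨ ¬b) = max(0.12, 0) = 0.12
(a ∧ (a ∨ ¬b)) = min(0.12, 0.12) = 0.12
(b → (a ∧ (a ∨ ¬b))): 0.13 > 0.12, so result = 0.12
(a → a): 0.12 ≤ 0.12, so result = 1
((b → (a ∧ (a ∨ ¬b))) ∨ (a → a)) = max(0.12, 1) = 1
(a ∧ b) = min(0.12, 0.13) = 0.12
(b ∨ c) = max(0.13, 0.66) = 0.66
((a ∧ b) → (b ∨ c)): 0.12 ≤ 0.66, so result = 1
¬((a ∧ b) → (b ∨ c)): Gödel ¬ of 1 = 0 (operand ≠ 0)
(((b → (a ∧ (a ∨ ¬b))) ∨ (a → a)) → ¬((a ∧ b) → (b ∨ c))): 1 > 0, so result = 0
(c ∨ (((b → (a ∧ (a ∨ ¬b))) ∨ (a → a)) → ¬((a ∧ b) → (b ∨ c)))) = max(0.66, 0) = 0.66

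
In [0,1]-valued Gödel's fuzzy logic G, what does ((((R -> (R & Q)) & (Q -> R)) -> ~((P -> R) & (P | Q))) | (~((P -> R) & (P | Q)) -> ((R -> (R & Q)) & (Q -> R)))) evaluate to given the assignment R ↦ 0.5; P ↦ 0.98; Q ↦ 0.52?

(R & Q) = min(0.5, 0.52) = 0.5
(R -> (R & Q)): 0.5 ≤ 0.5, so result = 1
(Q -> R): 0.52 > 0.5, so result = 0.5
((R -> (R & Q)) & (Q -> R)) = min(1, 0.5) = 0.5
(P -> R): 0.98 > 0.5, so result = 0.5
(P | Q) = max(0.98, 0.52) = 0.98
((P -> R) & (P | Q)) = min(0.5, 0.98) = 0.5
~((P -> R) & (P | Q)): Gödel ¬ of 0.5 = 0 (operand ≠ 0)
(((R -> (R & Q)) & (Q -> R)) -> ~((P -> R) & (P | Q))): 0.5 > 0, so result = 0
(P -> R): 0.98 > 0.5, so result = 0.5
(P | Q) = max(0.98, 0.52) = 0.98
((P -> R) & (P | Q)) = min(0.5, 0.98) = 0.5
~((P -> R) & (P | Q)): Gödel ¬ of 0.5 = 0 (operand ≠ 0)
(R & Q) = min(0.5, 0.52) = 0.5
(R -> (R & Q)): 0.5 ≤ 0.5, so result = 1
(Q -> R): 0.52 > 0.5, so result = 0.5
((R -> (R & Q)) & (Q -> R)) = min(1, 0.5) = 0.5
(~((P -> R) & (P | Q)) -> ((R -> (R & Q)) & (Q -> R))): 0 ≤ 0.5, so result = 1
((((R -> (R & Q)) & (Q -> R)) -> ~((P -> R) & (P | Q))) | (~((P -> R) & (P | Q)) -> ((R -> (R & Q)) & (Q -> R)))) = max(0, 1) = 1

1.00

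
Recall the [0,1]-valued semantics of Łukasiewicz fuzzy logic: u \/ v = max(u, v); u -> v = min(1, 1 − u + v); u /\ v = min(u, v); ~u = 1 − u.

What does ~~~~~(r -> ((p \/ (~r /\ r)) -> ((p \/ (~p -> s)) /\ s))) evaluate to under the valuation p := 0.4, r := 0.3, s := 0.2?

0.00

~r: Łukasiewicz ¬ gives 1 − 0.3 = 0.7
(~r /\ r) = min(0.7, 0.3) = 0.3
(p \/ (~r /\ r)) = max(0.4, 0.3) = 0.4
~p: Łukasiewicz ¬ gives 1 − 0.4 = 0.6
(~p -> s): min(1, 1 − 0.6 + 0.2) = 0.6
(p \/ (~p -> s)) = max(0.4, 0.6) = 0.6
((p \/ (~p -> s)) /\ s) = min(0.6, 0.2) = 0.2
((p \/ (~r /\ r)) -> ((p \/ (~p -> s)) /\ s)): min(1, 1 − 0.4 + 0.2) = 0.8
(r -> ((p \/ (~r /\ r)) -> ((p \/ (~p -> s)) /\ s))): min(1, 1 − 0.3 + 0.8) = 1
~(r -> ((p \/ (~r /\ r)) -> ((p \/ (~p -> s)) /\ s))): Łukasiewicz ¬ gives 1 − 1 = 0
~~(r -> ((p \/ (~r /\ r)) -> ((p \/ (~p -> s)) /\ s))): Łukasiewicz ¬ gives 1 − 0 = 1
~~~(r -> ((p \/ (~r /\ r)) -> ((p \/ (~p -> s)) /\ s))): Łukasiewicz ¬ gives 1 − 1 = 0
~~~~(r -> ((p \/ (~r /\ r)) -> ((p \/ (~p -> s)) /\ s))): Łukasiewicz ¬ gives 1 − 0 = 1
~~~~~(r -> ((p \/ (~r /\ r)) -> ((p \/ (~p -> s)) /\ s))): Łukasiewicz ¬ gives 1 − 1 = 0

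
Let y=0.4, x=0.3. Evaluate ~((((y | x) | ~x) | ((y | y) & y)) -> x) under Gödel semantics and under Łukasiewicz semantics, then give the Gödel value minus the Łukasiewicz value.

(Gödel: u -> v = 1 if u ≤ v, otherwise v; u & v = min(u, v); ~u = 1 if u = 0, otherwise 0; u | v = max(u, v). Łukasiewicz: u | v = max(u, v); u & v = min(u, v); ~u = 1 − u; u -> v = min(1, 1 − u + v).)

-0.40

Gödel evaluation:
  (y | x) = max(0.4, 0.3) = 0.4
  ~x: Gödel ¬ of 0.3 = 0 (operand ≠ 0)
  ((y | x) | ~x) = max(0.4, 0) = 0.4
  (y | y) = max(0.4, 0.4) = 0.4
  ((y | y) & y) = min(0.4, 0.4) = 0.4
  (((y | x) | ~x) | ((y | y) & y)) = max(0.4, 0.4) = 0.4
  ((((y | x) | ~x) | ((y | y) & y)) -> x): 0.4 > 0.3, so result = 0.3
  ~((((y | x) | ~x) | ((y | y) & y)) -> x): Gödel ¬ of 0.3 = 0 (operand ≠ 0)
  Gödel value = 0
Łukasiewicz evaluation:
  (y | x) = max(0.4, 0.3) = 0.4
  ~x: Łukasiewicz ¬ gives 1 − 0.3 = 0.7
  ((y | x) | ~x) = max(0.4, 0.7) = 0.7
  (y | y) = max(0.4, 0.4) = 0.4
  ((y | y) & y) = min(0.4, 0.4) = 0.4
  (((y | x) | ~x) | ((y | y) & y)) = max(0.7, 0.4) = 0.7
  ((((y | x) | ~x) | ((y | y) & y)) -> x): min(1, 1 − 0.7 + 0.3) = 0.6
  ~((((y | x) | ~x) | ((y | y) & y)) -> x): Łukasiewicz ¬ gives 1 − 0.6 = 0.4
  Łukasiewicz value = 0.4
Difference: 0 − 0.4 = -0.40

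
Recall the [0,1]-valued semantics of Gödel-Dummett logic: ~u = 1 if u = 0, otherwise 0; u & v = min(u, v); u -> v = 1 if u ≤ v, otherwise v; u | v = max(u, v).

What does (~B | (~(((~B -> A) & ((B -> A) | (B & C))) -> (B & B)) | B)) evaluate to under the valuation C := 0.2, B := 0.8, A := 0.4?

~B: Gödel ¬ of 0.8 = 0 (operand ≠ 0)
~B: Gödel ¬ of 0.8 = 0 (operand ≠ 0)
(~B -> A): 0 ≤ 0.4, so result = 1
(B -> A): 0.8 > 0.4, so result = 0.4
(B & C) = min(0.8, 0.2) = 0.2
((B -> A) | (B & C)) = max(0.4, 0.2) = 0.4
((~B -> A) & ((B -> A) | (B & C))) = min(1, 0.4) = 0.4
(B & B) = min(0.8, 0.8) = 0.8
(((~B -> A) & ((B -> A) | (B & C))) -> (B & B)): 0.4 ≤ 0.8, so result = 1
~(((~B -> A) & ((B -> A) | (B & C))) -> (B & B)): Gödel ¬ of 1 = 0 (operand ≠ 0)
(~(((~B -> A) & ((B -> A) | (B & C))) -> (B & B)) | B) = max(0, 0.8) = 0.8
(~B | (~(((~B -> A) & ((B -> A) | (B & C))) -> (B & B)) | B)) = max(0, 0.8) = 0.8

0.80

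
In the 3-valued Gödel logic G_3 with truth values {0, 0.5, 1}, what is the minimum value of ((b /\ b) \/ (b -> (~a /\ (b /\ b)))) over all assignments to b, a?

The minimum is attained at b = 0.5, a = 0.5:
  (b /\ b) = min(0.5, 0.5) = 0.5
  ~a: Gödel ¬ of 0.5 = 0 (operand ≠ 0)
  (b /\ b) = min(0.5, 0.5) = 0.5
  (~a /\ (b /\ b)) = min(0, 0.5) = 0
  (b -> (~a /\ (b /\ b))): 0.5 > 0, so result = 0
  ((b /\ b) \/ (b -> (~a /\ (b /\ b)))) = max(0.5, 0) = 0.5
Checking all 9 assignments confirms none give a value below 0.50.

0.50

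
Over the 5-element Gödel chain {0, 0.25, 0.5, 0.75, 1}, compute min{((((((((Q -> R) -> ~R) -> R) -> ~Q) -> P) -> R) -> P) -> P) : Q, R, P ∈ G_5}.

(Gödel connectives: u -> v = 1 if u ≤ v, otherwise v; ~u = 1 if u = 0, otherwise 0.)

0.25

The minimum is attained at Q = 0, R = 0, P = 0.25:
  (Q -> R): 0 ≤ 0, so result = 1
  ~R: Gödel ¬ of 0 = 1 (operand is 0)
  ((Q -> R) -> ~R): 1 ≤ 1, so result = 1
  (((Q -> R) -> ~R) -> R): 1 > 0, so result = 0
  ~Q: Gödel ¬ of 0 = 1 (operand is 0)
  ((((Q -> R) -> ~R) -> R) -> ~Q): 0 ≤ 1, so result = 1
  (((((Q -> R) -> ~R) -> R) -> ~Q) -> P): 1 > 0.25, so result = 0.25
  ((((((Q -> R) -> ~R) -> R) -> ~Q) -> P) -> R): 0.25 > 0, so result = 0
  (((((((Q -> R) -> ~R) -> R) -> ~Q) -> P) -> R) -> P): 0 ≤ 0.25, so result = 1
  ((((((((Q -> R) -> ~R) -> R) -> ~Q) -> P) -> R) -> P) -> P): 1 > 0.25, so result = 0.25
Checking all 125 assignments confirms none give a value below 0.25.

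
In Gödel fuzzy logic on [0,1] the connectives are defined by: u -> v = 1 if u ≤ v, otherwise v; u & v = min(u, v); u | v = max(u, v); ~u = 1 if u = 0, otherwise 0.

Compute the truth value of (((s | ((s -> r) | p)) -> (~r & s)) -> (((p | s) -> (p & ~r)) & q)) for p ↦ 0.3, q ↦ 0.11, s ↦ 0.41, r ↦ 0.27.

(s -> r): 0.41 > 0.27, so result = 0.27
((s -> r) | p) = max(0.27, 0.3) = 0.3
(s | ((s -> r) | p)) = max(0.41, 0.3) = 0.41
~r: Gödel ¬ of 0.27 = 0 (operand ≠ 0)
(~r & s) = min(0, 0.41) = 0
((s | ((s -> r) | p)) -> (~r & s)): 0.41 > 0, so result = 0
(p | s) = max(0.3, 0.41) = 0.41
~r: Gödel ¬ of 0.27 = 0 (operand ≠ 0)
(p & ~r) = min(0.3, 0) = 0
((p | s) -> (p & ~r)): 0.41 > 0, so result = 0
(((p | s) -> (p & ~r)) & q) = min(0, 0.11) = 0
(((s | ((s -> r) | p)) -> (~r & s)) -> (((p | s) -> (p & ~r)) & q)): 0 ≤ 0, so result = 1

1.00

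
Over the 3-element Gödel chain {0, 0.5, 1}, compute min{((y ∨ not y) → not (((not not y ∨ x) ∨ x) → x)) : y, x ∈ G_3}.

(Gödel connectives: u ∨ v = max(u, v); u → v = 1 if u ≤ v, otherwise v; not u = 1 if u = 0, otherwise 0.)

The minimum is attained at y = 0, x = 0:
  not y: Gödel ¬ of 0 = 1 (operand is 0)
  (y ∨ not y) = max(0, 1) = 1
  not y: Gödel ¬ of 0 = 1 (operand is 0)
  not not y: Gödel ¬ of 1 = 0 (operand ≠ 0)
  (not not y ∨ x) = max(0, 0) = 0
  ((not not y ∨ x) ∨ x) = max(0, 0) = 0
  (((not not y ∨ x) ∨ x) → x): 0 ≤ 0, so result = 1
  not (((not not y ∨ x) ∨ x) → x): Gödel ¬ of 1 = 0 (operand ≠ 0)
  ((y ∨ not y) → not (((not not y ∨ x) ∨ x) → x)): 1 > 0, so result = 0
Checking all 9 assignments confirms none give a value below 0.00.

0.00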